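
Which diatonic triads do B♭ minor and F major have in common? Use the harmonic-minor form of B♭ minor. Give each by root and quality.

Triads in B♭ minor (harmonic minor): B♭ minor (i), C diminished (ii°), D♭ augmented (III+), E♭ minor (iv), F major (V), G♭ major (VI), A diminished (vii°).
Triads in F major: F major (I), G minor (ii), A minor (iii), B♭ major (IV), C major (V), D minor (vi), E diminished (vii°).
Shared triads with their functions: F major (V in B♭ minor, I in F major).

F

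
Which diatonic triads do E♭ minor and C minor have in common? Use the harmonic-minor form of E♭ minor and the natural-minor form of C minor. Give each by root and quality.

Triads in E♭ minor (harmonic minor): E♭m (i), Fdim (ii°), G♭aug (III+), A♭m (iv), B♭ (V), C♭ (VI), Ddim (vii°).
Triads in C minor (natural minor): Cm (i), Ddim (ii°), E♭ (III), Fm (iv), Gm (v), A♭ (VI), B♭ (VII).
Shared triads with their functions: B♭ (V in E♭ minor, VII in C minor); Ddim (vii° in E♭ minor, ii° in C minor).

B♭, Ddim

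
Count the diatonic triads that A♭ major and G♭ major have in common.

2

Diatonic triads of A♭ major: A♭ major (I), B♭ minor (ii), C minor (iii), D♭ major (IV), E♭ major (V), F minor (vi), G diminished (vii°).
Diatonic triads of G♭ major: G♭ major (I), A♭ minor (ii), B♭ minor (iii), C♭ major (IV), D♭ major (V), E♭ minor (vi), F diminished (vii°).
Matching root and quality in both lists: B♭ minor, D♭ major.
That gives 2 common triads.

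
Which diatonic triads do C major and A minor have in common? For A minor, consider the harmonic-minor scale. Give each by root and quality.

Dm, F, Am, Bdim

Triads in C major: C major (I), D minor (ii), E minor (iii), F major (IV), G major (V), A minor (vi), B diminished (vii°).
Triads in A minor (harmonic minor): A minor (i), B diminished (ii°), C augmented (III+), D minor (iv), E major (V), F major (VI), G# diminished (vii°).
Shared triads with their functions: D minor (ii in C major, iv in A minor); F major (IV in C major, VI in A minor); A minor (vi in C major, i in A minor); B diminished (vii° in C major, ii° in A minor).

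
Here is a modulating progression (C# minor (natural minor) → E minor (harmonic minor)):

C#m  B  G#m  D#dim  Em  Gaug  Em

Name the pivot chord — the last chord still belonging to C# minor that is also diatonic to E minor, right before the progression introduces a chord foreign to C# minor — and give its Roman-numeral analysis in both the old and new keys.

Chords diatonic to C# minor: C#m, D#dim, E, F#m, G#m, A, B.
Reading the progression, the first chord not in that set is Em, so the modulation leaves C# minor there.
The chord immediately before Em is D#dim, which is diatonic to both keys: ii° in C# minor and vii° in E minor.

D#dim — ii° in C# minor, vii° in E minor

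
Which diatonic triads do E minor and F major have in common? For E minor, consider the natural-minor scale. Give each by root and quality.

Triads in E minor (natural minor): E minor (i), F# diminished (ii°), G major (III), A minor (iv), B minor (v), C major (VI), D major (VII).
Triads in F major: F major (I), G minor (ii), A minor (iii), Bb major (IV), C major (V), D minor (vi), E diminished (vii°).
Shared triads with their functions: A minor (iv in E minor, iii in F major); C major (VI in E minor, V in F major).

Am, C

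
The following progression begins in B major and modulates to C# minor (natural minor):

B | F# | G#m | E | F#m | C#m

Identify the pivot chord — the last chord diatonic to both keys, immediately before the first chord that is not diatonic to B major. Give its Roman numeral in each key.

Chords diatonic to B major: B, C#m, D#m, E, F#, G#m, A#dim.
Reading the progression, the first chord not in that set is F#m, so the modulation leaves B major there.
The chord immediately before F#m is E, which is diatonic to both keys: IV in B major and III in C# minor.

E — IV in B major, III in C# minor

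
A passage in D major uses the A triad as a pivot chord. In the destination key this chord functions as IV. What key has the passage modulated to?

The numeral IV denotes a major triad on scale degree 4. With A on degree 4, the tonic of the new key is E.
Degree 4 carries a major triad in major keys, so the destination is E major.
Check: the diatonic triads of E major are E (I), F#m (ii), G#m (iii), A (IV), B (V), C#m (vi), D#dim (vii°) — A is indeed IV.

E major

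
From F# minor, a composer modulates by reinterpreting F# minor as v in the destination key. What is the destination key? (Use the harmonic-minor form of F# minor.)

The numeral v denotes a minor triad on scale degree 5. With F# on degree 5, the tonic of the new key is B.
Degree 5 carries a minor triad in natural-minor keys, so the destination is B minor.
Check: the diatonic triads of B minor (natural minor) are Bm (i), C#dim (ii°), D (III), Em (iv), F#m (v), G (VI), A (VII) — F# minor is indeed v.

B minor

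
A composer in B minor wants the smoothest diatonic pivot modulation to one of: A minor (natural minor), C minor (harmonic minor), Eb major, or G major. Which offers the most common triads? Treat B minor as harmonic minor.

Triads of B minor (harmonic minor): B minor (i), C# diminished (ii°), D augmented (III+), E minor (iv), F# major (V), G major (VI), A# diminished (vii°).
A minor (natural minor) shares 2: Em, G.
C minor (harmonic minor) shares 1: G.
Eb major shares 0: none.
G major shares 3: Bm, Em, G.
The most common triads (3) are shared with G major.

G major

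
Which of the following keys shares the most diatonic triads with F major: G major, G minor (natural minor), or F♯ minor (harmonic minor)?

Triads of F major: F major (I), G minor (ii), A minor (iii), B♭ major (IV), C major (V), D minor (vi), E diminished (vii°).
G major shares 2: Am, C.
G minor (natural minor) shares 4: F, Gm, B♭, Dm.
F♯ minor (harmonic minor) shares 0: none.
The most common triads (4) are shared with G minor.

G minor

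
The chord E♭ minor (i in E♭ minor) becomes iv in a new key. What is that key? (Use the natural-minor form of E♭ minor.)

The numeral iv denotes a minor triad on scale degree 4. With E♭ on degree 4, the tonic of the new key is B♭.
Degree 4 carries a minor triad in minor keys, so the destination is B♭ minor.
Check: the diatonic triads of B♭ minor (natural minor) are B♭m (i), Cdim (ii°), D♭ (III), E♭m (iv), Fm (v), G♭ (VI), A♭ (VII) — E♭ minor is indeed iv.

B♭ minor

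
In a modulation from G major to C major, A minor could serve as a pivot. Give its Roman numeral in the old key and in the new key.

ii in G major; vi in C major

The scale of G major is G A B C D E F#; A is degree 2, and the triad built there (A-C-E) is minor, so it is ii.
The scale of C major is C D E F G A B; A is degree 6, and the triad built there (A-C-E) is minor, so it is vi.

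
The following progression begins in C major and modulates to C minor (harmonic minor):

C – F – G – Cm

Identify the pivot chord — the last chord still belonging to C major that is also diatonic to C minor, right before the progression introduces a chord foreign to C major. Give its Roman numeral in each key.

G — V in C major, V in C minor

Chords diatonic to C major: C, Dm, Em, F, G, Am, Bdim.
Reading the progression, the first chord not in that set is Cm, so the modulation leaves C major there.
The chord immediately before Cm is G, which is diatonic to both keys: V in C major and V in C minor.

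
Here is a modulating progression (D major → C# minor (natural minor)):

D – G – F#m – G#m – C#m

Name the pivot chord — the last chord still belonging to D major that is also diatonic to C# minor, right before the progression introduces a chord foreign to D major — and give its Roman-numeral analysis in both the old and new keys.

F#m — iii in D major, iv in C# minor

Chords diatonic to D major: D, Em, F#m, G, A, Bm, C#dim.
Reading the progression, the first chord not in that set is G#m, so the modulation leaves D major there.
The chord immediately before G#m is F#m, which is diatonic to both keys: iii in D major and iv in C# minor.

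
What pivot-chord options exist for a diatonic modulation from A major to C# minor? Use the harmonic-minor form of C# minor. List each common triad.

A, C#m, F#m

Triads in A major: A (I), Bm (ii), C#m (iii), D (IV), E (V), F#m (vi), G#dim (vii°).
Triads in C# minor (harmonic minor): C#m (i), D#dim (ii°), Eaug (III+), F#m (iv), G# (V), A (VI), B#dim (vii°).
Shared triads with their functions: A (I in A major, VI in C# minor); C#m (iii in A major, i in C# minor); F#m (vi in A major, iv in C# minor).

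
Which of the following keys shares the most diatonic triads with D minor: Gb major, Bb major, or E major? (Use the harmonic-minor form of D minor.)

Bb major

Triads of D minor (harmonic minor): Dm (i), Edim (ii°), Faug (III+), Gm (iv), A (V), Bb (VI), C#dim (vii°).
Gb major shares 0: none.
Bb major shares 3: Dm, Gm, Bb.
E major shares 1: A.
The most common triads (3) are shared with Bb major.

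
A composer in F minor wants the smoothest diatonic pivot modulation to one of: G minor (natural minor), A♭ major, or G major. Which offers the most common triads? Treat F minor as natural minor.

Triads of F minor (natural minor): Fm (i), Gdim (ii°), A♭ (III), B♭m (iv), Cm (v), D♭ (VI), E♭ (VII).
G minor (natural minor) shares 2: Cm, E♭.
A♭ major shares 7: Fm, Gdim, A♭, B♭m, Cm, D♭, E♭.
G major shares 0: none.
The most common triads (7) are shared with A♭ major.

A♭ major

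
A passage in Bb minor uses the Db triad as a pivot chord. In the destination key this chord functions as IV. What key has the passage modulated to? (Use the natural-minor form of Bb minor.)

Ab major

The numeral IV denotes a major triad on scale degree 4. With Db on degree 4, the tonic of the new key is Ab.
Degree 4 carries a major triad in major keys, so the destination is Ab major.
Check: the diatonic triads of Ab major are Ab (I), Bbm (ii), Cm (iii), Db (IV), Eb (V), Fm (vi), Gdim (vii°) — Db is indeed IV.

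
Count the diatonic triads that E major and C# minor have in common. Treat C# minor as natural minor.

Diatonic triads of E major: E major (I), F# minor (ii), G# minor (iii), A major (IV), B major (V), C# minor (vi), D# diminished (vii°).
Diatonic triads of C# minor (natural minor): C# minor (i), D# diminished (ii°), E major (III), F# minor (iv), G# minor (v), A major (VI), B major (VII).
Matching root and quality in both lists: E major, F# minor, G# minor, A major, B major, C# minor, D# diminished.
That gives 7 common triads.

7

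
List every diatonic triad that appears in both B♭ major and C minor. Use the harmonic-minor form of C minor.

Cm

Triads in B♭ major: B♭ (I), Cm (ii), Dm (iii), E♭ (IV), F (V), Gm (vi), Adim (vii°).
Triads in C minor (harmonic minor): Cm (i), Ddim (ii°), E♭aug (III+), Fm (iv), G (V), A♭ (VI), Bdim (vii°).
Shared triads with their functions: Cm (ii in B♭ major, i in C minor).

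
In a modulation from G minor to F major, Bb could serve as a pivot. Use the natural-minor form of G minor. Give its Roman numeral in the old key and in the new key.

The scale of G minor (natural minor) is G A Bb C D Eb F; Bb is degree 3, and the triad built there (Bb-D-F) is major, so it is III.
The scale of F major is F G A Bb C D E; Bb is degree 4, and the triad built there (Bb-D-F) is major, so it is IV.

III in G minor; IV in F major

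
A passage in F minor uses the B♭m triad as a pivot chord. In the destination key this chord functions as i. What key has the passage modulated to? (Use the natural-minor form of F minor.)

The numeral i denotes a minor triad on scale degree 1. With B♭ on degree 1, the tonic of the new key is B♭.
Degree 1 carries a minor triad in minor keys, so the destination is B♭ minor.
Check: the diatonic triads of B♭ minor (natural minor) are B♭m (i), Cdim (ii°), D♭ (III), E♭m (iv), Fm (v), G♭ (VI), A♭ (VII) — B♭m is indeed i.

B♭ minor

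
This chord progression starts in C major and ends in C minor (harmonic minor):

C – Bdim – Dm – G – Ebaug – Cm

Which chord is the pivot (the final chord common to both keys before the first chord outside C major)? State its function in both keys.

Chords diatonic to C major: C, Dm, Em, F, G, Am, Bdim.
Reading the progression, the first chord not in that set is Ebaug, so the modulation leaves C major there.
The chord immediately before Ebaug is G, which is diatonic to both keys: V in C major and V in C minor.

G — V in C major, V in C minor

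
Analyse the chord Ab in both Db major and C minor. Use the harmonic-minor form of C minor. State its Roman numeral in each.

V in Db major; VI in C minor

The scale of Db major is Db Eb F Gb Ab Bb C; Ab is degree 5, and the triad built there (Ab-C-Eb) is major, so it is V.
The scale of C minor (harmonic minor) is C D Eb F G Ab B; Ab is degree 6, and the triad built there (Ab-C-Eb) is major, so it is VI.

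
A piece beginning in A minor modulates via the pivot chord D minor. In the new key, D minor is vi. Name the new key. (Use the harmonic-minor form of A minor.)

The numeral vi denotes a minor triad on scale degree 6. With D on degree 6, the tonic of the new key is F.
Degree 6 carries a minor triad in major keys, so the destination is F major.
Check: the diatonic triads of F major are F (I), Gm (ii), Am (iii), Bb (IV), C (V), Dm (vi), Edim (vii°) — D minor is indeed vi.

F major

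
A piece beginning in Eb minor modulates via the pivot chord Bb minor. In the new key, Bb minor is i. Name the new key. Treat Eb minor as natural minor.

Bb minor

The numeral i denotes a minor triad on scale degree 1. With Bb on degree 1, the tonic of the new key is Bb.
Degree 1 carries a minor triad in minor keys, so the destination is Bb minor.
Check: the diatonic triads of Bb minor (natural minor) are Bbm (i), Cdim (ii°), Db (III), Ebm (iv), Fm (v), Gb (VI), Ab (VII) — Bb minor is indeed i.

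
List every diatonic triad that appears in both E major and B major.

Triads in E major: E (I), F#m (ii), G#m (iii), A (IV), B (V), C#m (vi), D#dim (vii°).
Triads in B major: B (I), C#m (ii), D#m (iii), E (IV), F# (V), G#m (vi), A#dim (vii°).
Shared triads with their functions: E (I in E major, IV in B major); G#m (iii in E major, vi in B major); B (V in E major, I in B major); C#m (vi in E major, ii in B major).

E, G#m, B, C#m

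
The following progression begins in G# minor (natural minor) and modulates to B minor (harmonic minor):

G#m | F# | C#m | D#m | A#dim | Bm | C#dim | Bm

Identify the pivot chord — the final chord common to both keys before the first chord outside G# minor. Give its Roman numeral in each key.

A#dim — ii° in G# minor, vii° in B minor

Chords diatonic to G# minor: G#m, A#dim, B, C#m, D#m, E, F#.
Reading the progression, the first chord not in that set is Bm, so the modulation leaves G# minor there.
The chord immediately before Bm is A#dim, which is diatonic to both keys: ii° in G# minor and vii° in B minor.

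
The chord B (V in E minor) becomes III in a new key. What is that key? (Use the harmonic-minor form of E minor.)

The numeral III denotes a major triad on scale degree 3. With B on degree 3, the tonic of the new key is G♯.
Degree 3 carries a major triad in natural-minor keys, so the destination is G♯ minor.
Check: the diatonic triads of G♯ minor (natural minor) are G♯m (i), A♯dim (ii°), B (III), C♯m (iv), D♯m (v), E (VI), F♯ (VII) — B is indeed III.

G♯ minor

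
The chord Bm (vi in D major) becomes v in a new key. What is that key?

E minor

The numeral v denotes a minor triad on scale degree 5. With B on degree 5, the tonic of the new key is E.
Degree 5 carries a minor triad in natural-minor keys, so the destination is E minor.
Check: the diatonic triads of E minor (natural minor) are Em (i), F#dim (ii°), G (III), Am (iv), Bm (v), C (VI), D (VII) — Bm is indeed v.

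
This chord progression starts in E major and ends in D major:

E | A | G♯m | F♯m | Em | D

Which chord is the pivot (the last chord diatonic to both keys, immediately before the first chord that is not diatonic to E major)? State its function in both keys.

Chords diatonic to E major: E, F♯m, G♯m, A, B, C♯m, D♯dim.
Reading the progression, the first chord not in that set is Em, so the modulation leaves E major there.
The chord immediately before Em is F♯m, which is diatonic to both keys: ii in E major and iii in D major.

F♯m — ii in E major, iii in D major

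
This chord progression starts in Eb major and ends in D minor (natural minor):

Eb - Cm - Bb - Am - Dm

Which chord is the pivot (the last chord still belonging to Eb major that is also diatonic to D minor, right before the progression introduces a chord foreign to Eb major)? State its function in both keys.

Chords diatonic to Eb major: Eb, Fm, Gm, Ab, Bb, Cm, Ddim.
Reading the progression, the first chord not in that set is Am, so the modulation leaves Eb major there.
The chord immediately before Am is Bb, which is diatonic to both keys: V in Eb major and VI in D minor.

Bb — V in Eb major, VI in D minor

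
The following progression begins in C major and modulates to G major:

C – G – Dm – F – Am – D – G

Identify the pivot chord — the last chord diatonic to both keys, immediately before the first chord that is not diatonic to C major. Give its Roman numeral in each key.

Am — vi in C major, ii in G major

Chords diatonic to C major: C, Dm, Em, F, G, Am, Bdim.
Reading the progression, the first chord not in that set is D, so the modulation leaves C major there.
The chord immediately before D is Am, which is diatonic to both keys: vi in C major and ii in G major.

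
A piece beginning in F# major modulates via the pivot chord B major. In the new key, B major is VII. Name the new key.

C# minor

The numeral VII denotes a major triad on scale degree 7. With B on degree 7, the tonic of the new key is C#.
Degree 7 carries a major triad in natural-minor keys, so the destination is C# minor.
Check: the diatonic triads of C# minor (natural minor) are C#m (i), D#dim (ii°), E (III), F#m (iv), G#m (v), A (VI), B (VII) — B major is indeed VII.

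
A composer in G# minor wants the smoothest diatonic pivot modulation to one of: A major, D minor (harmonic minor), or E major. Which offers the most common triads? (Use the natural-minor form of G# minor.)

E major

Triads of G# minor (natural minor): G#m (i), A#dim (ii°), B (III), C#m (iv), D#m (v), E (VI), F# (VII).
A major shares 2: C#m, E.
D minor (harmonic minor) shares 0: none.
E major shares 4: G#m, B, C#m, E.
The most common triads (4) are shared with E major.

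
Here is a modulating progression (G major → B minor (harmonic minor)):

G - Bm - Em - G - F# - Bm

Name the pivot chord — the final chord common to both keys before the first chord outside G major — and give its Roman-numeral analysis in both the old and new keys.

Chords diatonic to G major: G, Am, Bm, C, D, Em, F#dim.
Reading the progression, the first chord not in that set is F#, so the modulation leaves G major there.
The chord immediately before F# is G, which is diatonic to both keys: I in G major and VI in B minor.

G — I in G major, VI in B minor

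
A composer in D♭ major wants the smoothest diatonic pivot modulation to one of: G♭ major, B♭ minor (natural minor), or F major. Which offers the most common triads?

Triads of D♭ major: D♭ major (I), E♭ minor (ii), F minor (iii), G♭ major (IV), A♭ major (V), B♭ minor (vi), C diminished (vii°).
G♭ major shares 4: D♭, E♭m, G♭, B♭m.
B♭ minor (natural minor) shares 7: D♭, E♭m, Fm, G♭, A♭, B♭m, Cdim.
F major shares 0: none.
The most common triads (7) are shared with B♭ minor.

B♭ minor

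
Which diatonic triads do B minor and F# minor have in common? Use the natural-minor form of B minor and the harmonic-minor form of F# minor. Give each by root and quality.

Bm, D, F#m

Triads in B minor (natural minor): Bm (i), C#dim (ii°), D (III), Em (iv), F#m (v), G (VI), A (VII).
Triads in F# minor (harmonic minor): F#m (i), G#dim (ii°), Aaug (III+), Bm (iv), C# (V), D (VI), E#dim (vii°).
Shared triads with their functions: Bm (i in B minor, iv in F# minor); D (III in B minor, VI in F# minor); F#m (v in B minor, i in F# minor).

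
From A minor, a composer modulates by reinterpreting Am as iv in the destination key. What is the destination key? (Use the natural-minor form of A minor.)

The numeral iv denotes a minor triad on scale degree 4. With A on degree 4, the tonic of the new key is E.
Degree 4 carries a minor triad in minor keys, so the destination is E minor.
Check: the diatonic triads of E minor (natural minor) are Em (i), F#dim (ii°), G (III), Am (iv), Bm (v), C (VI), D (VII) — Am is indeed iv.

E minor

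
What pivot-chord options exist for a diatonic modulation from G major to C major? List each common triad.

G, Am, C, Em

Triads in G major: G (I), Am (ii), Bm (iii), C (IV), D (V), Em (vi), F♯dim (vii°).
Triads in C major: C (I), Dm (ii), Em (iii), F (IV), G (V), Am (vi), Bdim (vii°).
Shared triads with their functions: G (I in G major, V in C major); Am (ii in G major, vi in C major); C (IV in G major, I in C major); Em (vi in G major, iii in C major).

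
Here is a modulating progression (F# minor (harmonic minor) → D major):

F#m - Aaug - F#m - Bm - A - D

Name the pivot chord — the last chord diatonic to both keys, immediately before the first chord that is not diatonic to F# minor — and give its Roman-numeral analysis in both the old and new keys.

Chords diatonic to F# minor: F#m, G#dim, Aaug, Bm, C#, D, E#dim.
Reading the progression, the first chord not in that set is A, so the modulation leaves F# minor there.
The chord immediately before A is Bm, which is diatonic to both keys: iv in F# minor and vi in D major.

Bm — iv in F# minor, vi in D major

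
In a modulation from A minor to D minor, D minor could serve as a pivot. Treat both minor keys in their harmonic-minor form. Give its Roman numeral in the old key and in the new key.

The scale of A minor (harmonic minor) is A B C D E F G#; D is degree 4, and the triad built there (D-F-A) is minor, so it is iv.
The scale of D minor (harmonic minor) is D E F G A Bb C#; D is degree 1, and the triad built there (D-F-A) is minor, so it is i.

iv in A minor; i in D minor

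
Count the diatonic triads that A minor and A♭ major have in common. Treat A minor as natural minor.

0

Diatonic triads of A minor (natural minor): Am (i), Bdim (ii°), C (III), Dm (iv), Em (v), F (VI), G (VII).
Diatonic triads of A♭ major: A♭ (I), B♭m (ii), Cm (iii), D♭ (IV), E♭ (V), Fm (vi), Gdim (vii°).
No triad has the same root and quality in both keys.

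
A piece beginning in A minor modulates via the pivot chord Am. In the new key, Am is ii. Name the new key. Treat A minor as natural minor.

G major

The numeral ii denotes a minor triad on scale degree 2. With A on degree 2, the tonic of the new key is G.
Degree 2 carries a minor triad in major keys, so the destination is G major.
Check: the diatonic triads of G major are G (I), Am (ii), Bm (iii), C (IV), D (V), Em (vi), F♯dim (vii°) — Am is indeed ii.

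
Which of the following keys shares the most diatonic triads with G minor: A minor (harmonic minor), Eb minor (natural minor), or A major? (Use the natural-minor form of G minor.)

A minor

Triads of G minor (natural minor): Gm (i), Adim (ii°), Bb (III), Cm (iv), Dm (v), Eb (VI), F (VII).
A minor (harmonic minor) shares 2: Dm, F.
Eb minor (natural minor) shares 0: none.
A major shares 0: none.
The most common triads (2) are shared with A minor.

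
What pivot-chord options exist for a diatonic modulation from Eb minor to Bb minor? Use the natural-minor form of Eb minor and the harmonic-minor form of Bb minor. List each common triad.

Triads in Eb minor (natural minor): Eb minor (i), F diminished (ii°), Gb major (III), Ab minor (iv), Bb minor (v), Cb major (VI), Db major (VII).
Triads in Bb minor (harmonic minor): Bb minor (i), C diminished (ii°), Db augmented (III+), Eb minor (iv), F major (V), Gb major (VI), A diminished (vii°).
Shared triads with their functions: Eb minor (i in Eb minor, iv in Bb minor); Gb major (III in Eb minor, VI in Bb minor); Bb minor (v in Eb minor, i in Bb minor).

Ebm, Gb, Bbm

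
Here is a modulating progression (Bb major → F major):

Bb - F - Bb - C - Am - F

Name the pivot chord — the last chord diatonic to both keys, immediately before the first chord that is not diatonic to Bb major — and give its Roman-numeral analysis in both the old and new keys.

Chords diatonic to Bb major: Bb, Cm, Dm, Eb, F, Gm, Adim.
Reading the progression, the first chord not in that set is C, so the modulation leaves Bb major there.
The chord immediately before C is Bb, which is diatonic to both keys: I in Bb major and IV in F major.

Bb — I in Bb major, IV in F major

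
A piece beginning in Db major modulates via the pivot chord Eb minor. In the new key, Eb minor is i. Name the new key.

The numeral i denotes a minor triad on scale degree 1. With Eb on degree 1, the tonic of the new key is Eb.
Degree 1 carries a minor triad in minor keys, so the destination is Eb minor.
Check: the diatonic triads of Eb minor (natural minor) are Ebm (i), Fdim (ii°), Gb (III), Abm (iv), Bbm (v), Cb (VI), Db (VII) — Eb minor is indeed i.

Eb minor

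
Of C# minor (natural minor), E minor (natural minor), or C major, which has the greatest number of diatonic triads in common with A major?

Triads of A major: A (I), Bm (ii), C#m (iii), D (IV), E (V), F#m (vi), G#dim (vii°).
C# minor (natural minor) shares 4: A, C#m, E, F#m.
E minor (natural minor) shares 2: Bm, D.
C major shares 0: none.
The most common triads (4) are shared with C# minor.

C# minor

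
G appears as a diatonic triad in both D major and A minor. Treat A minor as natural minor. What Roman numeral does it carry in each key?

IV in D major; VII in A minor

The scale of D major is D E F# G A B C#; G is degree 4, and the triad built there (G-B-D) is major, so it is IV.
The scale of A minor (natural minor) is A B C D E F G; G is degree 7, and the triad built there (G-B-D) is major, so it is VII.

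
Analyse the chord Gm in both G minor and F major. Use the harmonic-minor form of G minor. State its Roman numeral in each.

The scale of G minor (harmonic minor) is G A Bb C D Eb F#; G is degree 1, and the triad built there (G-Bb-D) is minor, so it is i.
The scale of F major is F G A Bb C D E; G is degree 2, and the triad built there (G-Bb-D) is minor, so it is ii.

i in G minor; ii in F major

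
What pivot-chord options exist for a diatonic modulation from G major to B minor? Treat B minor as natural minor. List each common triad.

G, Bm, D, Em

Triads in G major: G major (I), A minor (ii), B minor (iii), C major (IV), D major (V), E minor (vi), F♯ diminished (vii°).
Triads in B minor (natural minor): B minor (i), C♯ diminished (ii°), D major (III), E minor (iv), F♯ minor (v), G major (VI), A major (VII).
Shared triads with their functions: G major (I in G major, VI in B minor); B minor (iii in G major, i in B minor); D major (V in G major, III in B minor); E minor (vi in G major, iv in B minor).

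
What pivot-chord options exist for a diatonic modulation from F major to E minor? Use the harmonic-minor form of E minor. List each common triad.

Triads in F major: F (I), Gm (ii), Am (iii), B♭ (IV), C (V), Dm (vi), Edim (vii°).
Triads in E minor (harmonic minor): Em (i), F♯dim (ii°), Gaug (III+), Am (iv), B (V), C (VI), D♯dim (vii°).
Shared triads with their functions: Am (iii in F major, iv in E minor); C (V in F major, VI in E minor).

Am, C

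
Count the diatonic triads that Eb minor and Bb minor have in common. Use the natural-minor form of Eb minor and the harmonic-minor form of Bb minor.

Diatonic triads of Eb minor (natural minor): Ebm (i), Fdim (ii°), Gb (III), Abm (iv), Bbm (v), Cb (VI), Db (VII).
Diatonic triads of Bb minor (harmonic minor): Bbm (i), Cdim (ii°), Dbaug (III+), Ebm (iv), F (V), Gb (VI), Adim (vii°).
Matching root and quality in both lists: Ebm, Gb, Bbm.
That gives 3 common triads.

3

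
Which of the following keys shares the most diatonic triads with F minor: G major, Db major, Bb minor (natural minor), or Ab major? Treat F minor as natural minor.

Ab major

Triads of F minor (natural minor): Fm (i), Gdim (ii°), Ab (III), Bbm (iv), Cm (v), Db (VI), Eb (VII).
G major shares 0: none.
Db major shares 4: Fm, Ab, Bbm, Db.
Bb minor (natural minor) shares 4: Fm, Ab, Bbm, Db.
Ab major shares 7: Fm, Gdim, Ab, Bbm, Cm, Db, Eb.
The most common triads (7) are shared with Ab major.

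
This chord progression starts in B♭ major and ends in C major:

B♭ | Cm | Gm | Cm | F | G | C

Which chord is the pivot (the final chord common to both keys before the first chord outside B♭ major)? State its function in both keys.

Chords diatonic to B♭ major: B♭, Cm, Dm, E♭, F, Gm, Adim.
Reading the progression, the first chord not in that set is G, so the modulation leaves B♭ major there.
The chord immediately before G is F, which is diatonic to both keys: V in B♭ major and IV in C major.

F — V in B♭ major, IV in C major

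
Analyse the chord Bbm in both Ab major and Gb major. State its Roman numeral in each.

ii in Ab major; iii in Gb major

The scale of Ab major is Ab Bb C Db Eb F G; Bb is degree 2, and the triad built there (Bb-Db-F) is minor, so it is ii.
The scale of Gb major is Gb Ab Bb Cb Db Eb F; Bb is degree 3, and the triad built there (Bb-Db-F) is minor, so it is iii.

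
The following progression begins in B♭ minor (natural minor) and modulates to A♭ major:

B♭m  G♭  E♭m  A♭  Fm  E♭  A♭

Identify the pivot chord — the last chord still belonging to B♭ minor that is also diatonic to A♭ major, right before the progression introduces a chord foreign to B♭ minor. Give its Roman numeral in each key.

Fm — v in B♭ minor, vi in A♭ major

Chords diatonic to B♭ minor: B♭m, Cdim, D♭, E♭m, Fm, G♭, A♭.
Reading the progression, the first chord not in that set is E♭, so the modulation leaves B♭ minor there.
The chord immediately before E♭ is Fm, which is diatonic to both keys: v in B♭ minor and vi in A♭ major.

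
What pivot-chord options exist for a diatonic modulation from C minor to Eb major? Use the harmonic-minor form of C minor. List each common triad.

Cm, Ddim, Fm, Ab

Triads in C minor (harmonic minor): C minor (i), D diminished (ii°), Eb augmented (III+), F minor (iv), G major (V), Ab major (VI), B diminished (vii°).
Triads in Eb major: Eb major (I), F minor (ii), G minor (iii), Ab major (IV), Bb major (V), C minor (vi), D diminished (vii°).
Shared triads with their functions: C minor (i in C minor, vi in Eb major); D diminished (ii° in C minor, vii° in Eb major); F minor (iv in C minor, ii in Eb major); Ab major (VI in C minor, IV in Eb major).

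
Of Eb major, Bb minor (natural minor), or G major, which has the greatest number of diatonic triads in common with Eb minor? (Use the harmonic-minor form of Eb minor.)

Eb major

Triads of Eb minor (harmonic minor): Eb minor (i), F diminished (ii°), Gb augmented (III+), Ab minor (iv), Bb major (V), Cb major (VI), D diminished (vii°).
Eb major shares 2: Bb, Ddim.
Bb minor (natural minor) shares 1: Ebm.
G major shares 0: none.
The most common triads (2) are shared with Eb major.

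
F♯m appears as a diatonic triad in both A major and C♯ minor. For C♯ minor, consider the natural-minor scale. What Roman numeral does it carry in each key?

vi in A major; iv in C♯ minor

The scale of A major is A B C♯ D E F♯ G♯; F♯ is degree 6, and the triad built there (F♯-A-C♯) is minor, so it is vi.
The scale of C♯ minor (natural minor) is C♯ D♯ E F♯ G♯ A B; F♯ is degree 4, and the triad built there (F♯-A-C♯) is minor, so it is iv.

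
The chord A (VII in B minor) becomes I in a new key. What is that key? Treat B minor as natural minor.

The numeral I denotes a major triad on scale degree 1. With A on degree 1, the tonic of the new key is A.
Degree 1 carries a major triad in major keys, so the destination is A major.
Check: the diatonic triads of A major are A (I), Bm (ii), C♯m (iii), D (IV), E (V), F♯m (vi), G♯dim (vii°) — A is indeed I.

A major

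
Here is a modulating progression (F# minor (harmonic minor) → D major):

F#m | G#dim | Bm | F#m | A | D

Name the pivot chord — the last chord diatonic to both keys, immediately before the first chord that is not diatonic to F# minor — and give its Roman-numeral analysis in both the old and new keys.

Chords diatonic to F# minor: F#m, G#dim, Aaug, Bm, C#, D, E#dim.
Reading the progression, the first chord not in that set is A, so the modulation leaves F# minor there.
The chord immediately before A is F#m, which is diatonic to both keys: i in F# minor and iii in D major.

F#m — i in F# minor, iii in D major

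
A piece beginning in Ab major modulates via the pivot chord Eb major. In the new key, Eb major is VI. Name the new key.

G minor

The numeral VI denotes a major triad on scale degree 6. With Eb on degree 6, the tonic of the new key is G.
Degree 6 carries a major triad in minor keys, so the destination is G minor.
Check: the diatonic triads of G minor (natural minor) are Gm (i), Adim (ii°), Bb (III), Cm (iv), Dm (v), Eb (VI), F (VII) — Eb major is indeed VI.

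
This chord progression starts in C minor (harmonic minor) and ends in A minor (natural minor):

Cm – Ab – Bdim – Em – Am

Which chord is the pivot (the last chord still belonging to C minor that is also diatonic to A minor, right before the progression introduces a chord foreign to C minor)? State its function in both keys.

Chords diatonic to C minor: Cm, Ddim, Ebaug, Fm, G, Ab, Bdim.
Reading the progression, the first chord not in that set is Em, so the modulation leaves C minor there.
The chord immediately before Em is Bdim, which is diatonic to both keys: vii° in C minor and ii° in A minor.

Bdim — vii° in C minor, ii° in A minor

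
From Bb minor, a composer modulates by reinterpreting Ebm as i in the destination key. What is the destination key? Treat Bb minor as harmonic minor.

The numeral i denotes a minor triad on scale degree 1. With Eb on degree 1, the tonic of the new key is Eb.
Degree 1 carries a minor triad in minor keys, so the destination is Eb minor.
Check: the diatonic triads of Eb minor (natural minor) are Ebm (i), Fdim (ii°), Gb (III), Abm (iv), Bbm (v), Cb (VI), Db (VII) — Ebm is indeed i.

Eb minor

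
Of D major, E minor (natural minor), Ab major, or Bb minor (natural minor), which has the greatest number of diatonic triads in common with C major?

E minor

Triads of C major: C major (I), D minor (ii), E minor (iii), F major (IV), G major (V), A minor (vi), B diminished (vii°).
D major shares 2: Em, G.
E minor (natural minor) shares 4: C, Em, G, Am.
Ab major shares 0: none.
Bb minor (natural minor) shares 0: none.
The most common triads (4) are shared with E minor.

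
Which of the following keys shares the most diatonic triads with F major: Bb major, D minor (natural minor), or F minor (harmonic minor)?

Triads of F major: F (I), Gm (ii), Am (iii), Bb (IV), C (V), Dm (vi), Edim (vii°).
Bb major shares 4: F, Gm, Bb, Dm.
D minor (natural minor) shares 7: F, Gm, Am, Bb, C, Dm, Edim.
F minor (harmonic minor) shares 2: C, Edim.
The most common triads (7) are shared with D minor.

D minor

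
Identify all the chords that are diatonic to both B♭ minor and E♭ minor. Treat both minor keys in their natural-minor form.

B♭m, D♭, E♭m, G♭

Triads in B♭ minor (natural minor): B♭m (i), Cdim (ii°), D♭ (III), E♭m (iv), Fm (v), G♭ (VI), A♭ (VII).
Triads in E♭ minor (natural minor): E♭m (i), Fdim (ii°), G♭ (III), A♭m (iv), B♭m (v), C♭ (VI), D♭ (VII).
Shared triads with their functions: B♭m (i in B♭ minor, v in E♭ minor); D♭ (III in B♭ minor, VII in E♭ minor); E♭m (iv in B♭ minor, i in E♭ minor); G♭ (VI in B♭ minor, III in E♭ minor).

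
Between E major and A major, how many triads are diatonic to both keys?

4

Diatonic triads of E major: E (I), F#m (ii), G#m (iii), A (IV), B (V), C#m (vi), D#dim (vii°).
Diatonic triads of A major: A (I), Bm (ii), C#m (iii), D (IV), E (V), F#m (vi), G#dim (vii°).
Matching root and quality in both lists: E, F#m, A, C#m.
That gives 4 common triads.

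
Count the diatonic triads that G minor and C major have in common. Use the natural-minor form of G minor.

2

Diatonic triads of G minor (natural minor): G minor (i), A diminished (ii°), Bb major (III), C minor (iv), D minor (v), Eb major (VI), F major (VII).
Diatonic triads of C major: C major (I), D minor (ii), E minor (iii), F major (IV), G major (V), A minor (vi), B diminished (vii°).
Matching root and quality in both lists: D minor, F major.
That gives 2 common triads.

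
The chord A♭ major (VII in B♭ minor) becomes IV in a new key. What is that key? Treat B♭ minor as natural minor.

The numeral IV denotes a major triad on scale degree 4. With A♭ on degree 4, the tonic of the new key is E♭.
Degree 4 carries a major triad in major keys, so the destination is E♭ major.
Check: the diatonic triads of E♭ major are E♭ (I), Fm (ii), Gm (iii), A♭ (IV), B♭ (V), Cm (vi), Ddim (vii°) — A♭ major is indeed IV.

E♭ major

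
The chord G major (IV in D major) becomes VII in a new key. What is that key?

The numeral VII denotes a major triad on scale degree 7. With G on degree 7, the tonic of the new key is A.
Degree 7 carries a major triad in natural-minor keys, so the destination is A minor.
Check: the diatonic triads of A minor (natural minor) are Am (i), Bdim (ii°), C (III), Dm (iv), Em (v), F (VI), G (VII) — G major is indeed VII.

A minor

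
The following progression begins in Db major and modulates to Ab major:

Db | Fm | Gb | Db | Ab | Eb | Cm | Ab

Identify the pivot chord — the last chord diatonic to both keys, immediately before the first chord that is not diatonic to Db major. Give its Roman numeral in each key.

Ab — V in Db major, I in Ab major

Chords diatonic to Db major: Db, Ebm, Fm, Gb, Ab, Bbm, Cdim.
Reading the progression, the first chord not in that set is Eb, so the modulation leaves Db major there.
The chord immediately before Eb is Ab, which is diatonic to both keys: V in Db major and I in Ab major.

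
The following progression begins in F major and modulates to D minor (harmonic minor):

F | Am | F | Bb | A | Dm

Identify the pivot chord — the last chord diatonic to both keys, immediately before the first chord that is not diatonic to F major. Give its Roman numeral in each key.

Chords diatonic to F major: F, Gm, Am, Bb, C, Dm, Edim.
Reading the progression, the first chord not in that set is A, so the modulation leaves F major there.
The chord immediately before A is Bb, which is diatonic to both keys: IV in F major and VI in D minor.

Bb — IV in F major, VI in D minor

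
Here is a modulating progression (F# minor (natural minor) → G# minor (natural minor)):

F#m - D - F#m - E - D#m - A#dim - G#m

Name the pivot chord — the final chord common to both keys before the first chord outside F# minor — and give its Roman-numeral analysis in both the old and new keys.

E — VII in F# minor, VI in G# minor

Chords diatonic to F# minor: F#m, G#dim, A, Bm, C#m, D, E.
Reading the progression, the first chord not in that set is D#m, so the modulation leaves F# minor there.
The chord immediately before D#m is E, which is diatonic to both keys: VII in F# minor and VI in G# minor.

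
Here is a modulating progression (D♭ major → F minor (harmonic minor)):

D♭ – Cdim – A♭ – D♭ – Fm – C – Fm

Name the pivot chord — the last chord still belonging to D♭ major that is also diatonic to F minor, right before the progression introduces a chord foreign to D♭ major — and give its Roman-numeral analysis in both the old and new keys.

Chords diatonic to D♭ major: D♭, E♭m, Fm, G♭, A♭, B♭m, Cdim.
Reading the progression, the first chord not in that set is C, so the modulation leaves D♭ major there.
The chord immediately before C is Fm, which is diatonic to both keys: iii in D♭ major and i in F minor.

Fm — iii in D♭ major, i in F minor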